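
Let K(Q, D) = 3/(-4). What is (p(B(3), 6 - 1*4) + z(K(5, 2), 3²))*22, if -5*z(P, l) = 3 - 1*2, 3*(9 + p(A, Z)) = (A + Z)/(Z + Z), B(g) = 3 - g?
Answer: -2981/15 ≈ -198.73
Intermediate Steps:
K(Q, D) = -¾ (K(Q, D) = 3*(-¼) = -¾)
p(A, Z) = -9 + (A + Z)/(6*Z) (p(A, Z) = -9 + ((A + Z)/(Z + Z))/3 = -9 + ((A + Z)/((2*Z)))/3 = -9 + ((A + Z)*(1/(2*Z)))/3 = -9 + ((A + Z)/(2*Z))/3 = -9 + (A + Z)/(6*Z))
z(P, l) = -⅕ (z(P, l) = -(3 - 1*2)/5 = -(3 - 2)/5 = -⅕*1 = -⅕)
(p(B(3), 6 - 1*4) + z(K(5, 2), 3²))*22 = (((3 - 1*3) - 53*(6 - 1*4))/(6*(6 - 1*4)) - ⅕)*22 = (((3 - 3) - 53*(6 - 4))/(6*(6 - 4)) - ⅕)*22 = ((⅙)*(0 - 53*2)/2 - ⅕)*22 = ((⅙)*(½)*(0 - 106) - ⅕)*22 = ((⅙)*(½)*(-106) - ⅕)*22 = (-53/6 - ⅕)*22 = -271/30*22 = -2981/15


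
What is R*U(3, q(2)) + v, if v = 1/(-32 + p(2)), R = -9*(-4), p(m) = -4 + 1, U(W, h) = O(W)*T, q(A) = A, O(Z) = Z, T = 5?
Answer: 18899/35 ≈ 539.97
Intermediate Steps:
U(W, h) = 5*W (U(W, h) = W*5 = 5*W)
p(m) = -3
R = 36
v = -1/35 (v = 1/(-32 - 3) = 1/(-35) = -1/35 ≈ -0.028571)
R*U(3, q(2)) + v = 36*(5*3) - 1/35 = 36*15 - 1/35 = 540 - 1/35 = 18899/35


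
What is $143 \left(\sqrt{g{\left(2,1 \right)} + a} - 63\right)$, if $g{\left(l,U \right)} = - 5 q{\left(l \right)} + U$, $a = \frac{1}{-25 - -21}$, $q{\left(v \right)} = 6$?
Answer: $-9009 + \frac{429 i \sqrt{13}}{2} \approx -9009.0 + 773.39 i$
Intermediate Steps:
$a = - \frac{1}{4}$ ($a = \frac{1}{-25 + 21} = \frac{1}{-4} = - \frac{1}{4} \approx -0.25$)
$g{\left(l,U \right)} = -30 + U$ ($g{\left(l,U \right)} = \left(-5\right) 6 + U = -30 + U$)
$143 \left(\sqrt{g{\left(2,1 \right)} + a} - 63\right) = 143 \left(\sqrt{\left(-30 + 1\right) - \frac{1}{4}} - 63\right) = 143 \left(\sqrt{-29 - \frac{1}{4}} - 63\right) = 143 \left(\sqrt{- \frac{117}{4}} - 63\right) = 143 \left(\frac{3 i \sqrt{13}}{2} - 63\right) = 143 \left(-63 + \frac{3 i \sqrt{13}}{2}\right) = -9009 + \frac{429 i \sqrt{13}}{2}$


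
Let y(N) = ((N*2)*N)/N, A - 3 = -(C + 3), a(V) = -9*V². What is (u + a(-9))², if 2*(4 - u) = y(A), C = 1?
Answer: 524176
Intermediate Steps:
A = -1 (A = 3 - (1 + 3) = 3 - 1*4 = 3 - 4 = -1)
y(N) = 2*N (y(N) = ((2*N)*N)/N = (2*N²)/N = 2*N)
u = 5 (u = 4 - (-1) = 4 - ½*(-2) = 4 + 1 = 5)
(u + a(-9))² = (5 - 9*(-9)²)² = (5 - 9*81)² = (5 - 729)² = (-724)² = 524176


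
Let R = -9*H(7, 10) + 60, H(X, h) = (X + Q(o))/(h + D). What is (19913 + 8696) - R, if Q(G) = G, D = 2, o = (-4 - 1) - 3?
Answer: 114193/4 ≈ 28548.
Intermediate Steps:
o = -8 (o = -5 - 3 = -8)
H(X, h) = (-8 + X)/(2 + h) (H(X, h) = (X - 8)/(h + 2) = (-8 + X)/(2 + h))
R = 243/4 (R = -9*(-8 + 7)/(2 + 10) + 60 = -9*(-1)/12 + 60 = -3*(-1)/4 + 60 = -9*(-1/12) + 60 = ¾ + 60 = 243/4 ≈ 60.750)
(19913 + 8696) - R = (19913 + 8696) - 1*243/4 = 28609 - 243/4 = 114193/4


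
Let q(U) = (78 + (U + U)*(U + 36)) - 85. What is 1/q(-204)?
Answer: 1/68537 ≈ 1.4591e-5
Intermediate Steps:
q(U) = -7 + 2*U*(36 + U) (q(U) = (78 + (2*U)*(36 + U)) - 85 = (78 + 2*U*(36 + U)) - 85 = -7 + 2*U*(36 + U))
1/q(-204) = 1/(-7 + 2*(-204)² + 72*(-204)) = 1/(-7 + 2*41616 - 14688) = 1/(-7 + 83232 - 14688) = 1/68537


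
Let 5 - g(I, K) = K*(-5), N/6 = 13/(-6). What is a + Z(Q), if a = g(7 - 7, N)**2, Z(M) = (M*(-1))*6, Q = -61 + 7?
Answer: 3924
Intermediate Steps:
N = -13 (N = 6*(13/(-6)) = 6*(13*(-1/6)) = 6*(-13/6) = -13)
g(I, K) = 5 + 5*K (g(I, K) = 5 - K*(-5) = 5 - (-5)*K = 5 + 5*K)
Q = -54
Z(M) = -6*M (Z(M) = -M*6 = -6*M)
a = 3600 (a = (5 + 5*(-13))**2 = (5 - 65)**2 = (-60)**2 = 3600)
a + Z(Q) = 3600 - 6*(-54) = 3600 + 324 = 3924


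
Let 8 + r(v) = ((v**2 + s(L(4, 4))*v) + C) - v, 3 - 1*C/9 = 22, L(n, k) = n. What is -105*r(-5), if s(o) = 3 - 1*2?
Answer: 16170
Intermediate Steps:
s(o) = 1 (s(o) = 3 - 2 = 1)
C = -171 (C = 27 - 9*22 = 27 - 198 = -171)
r(v) = -179 + v**2 (r(v) = -8 + (((v**2 + 1*v) - 171) - v) = -8 + (((v**2 + v) - 171) - v) = -8 + (((v + v**2) - 171) - v) = -8 + ((-171 + v + v**2) - v) = -8 + (-171 + v**2) = -179 + v**2)
-105*r(-5) = -105*(-179 + (-5)**2) = -105*(-179 + 25) = -105*(-154) = 16170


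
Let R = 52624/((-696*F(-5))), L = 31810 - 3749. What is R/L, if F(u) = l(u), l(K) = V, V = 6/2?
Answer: -598/665811 ≈ -0.00089815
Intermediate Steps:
V = 3 (V = 6*(½) = 3)
l(K) = 3
F(u) = 3
L = 28061
R = -6578/261 (R = 52624/((-696*3)) = 52624/(-2088) = 52624*(-1/2088) = -6578/261 ≈ -25.203)
R/L = -6578/261/28061 = -6578/261*1/28061 = -598/665811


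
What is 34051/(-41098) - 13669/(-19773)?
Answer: -111521861/812630754 ≈ -0.13724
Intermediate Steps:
34051/(-41098) - 13669/(-19773) = 34051*(-1/41098) - 13669*(-1/19773) = -34051/41098 + 13669/19773 = -111521861/812630754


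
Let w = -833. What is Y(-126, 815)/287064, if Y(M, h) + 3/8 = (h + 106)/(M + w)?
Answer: -3415/734118336 ≈ -4.6518e-6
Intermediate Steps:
Y(M, h) = -3/8 + (106 + h)/(-833 + M) (Y(M, h) = -3/8 + (h + 106)/(M - 833) = -3/8 + (106 + h)/(-833 + M))
Y(-126, 815)/287064 = ((3347 - 3*(-126) + 8*815)/(8*(-833 - 126)))/287064 = ((⅛)*(3347 + 378 + 6520)/(-959))*(1/287064) = ((⅛)*(-1/959)*10245)*(1/287064) = -10245/7672*1/287064 = -3415/734118336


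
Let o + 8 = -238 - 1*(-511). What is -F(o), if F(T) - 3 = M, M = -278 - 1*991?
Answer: 1266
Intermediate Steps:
o = 265 (o = -8 + (-238 - 1*(-511)) = -8 + (-238 + 511) = -8 + 273 = 265)
M = -1269 (M = -278 - 991 = -1269)
F(T) = -1266 (F(T) = 3 - 1269 = -1266)
-F(o) = -1*(-1266) = 1266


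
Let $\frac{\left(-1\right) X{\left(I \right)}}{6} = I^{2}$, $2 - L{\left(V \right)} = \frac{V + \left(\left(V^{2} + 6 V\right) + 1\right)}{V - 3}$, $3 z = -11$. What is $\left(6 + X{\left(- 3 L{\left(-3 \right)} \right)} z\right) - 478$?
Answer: $- \frac{933}{2} \approx -466.5$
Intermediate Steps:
$z = - \frac{11}{3}$ ($z = \frac{1}{3} \left(-11\right) = - \frac{11}{3} \approx -3.6667$)
$L{\left(V \right)} = 2 - \frac{1 + V^{2} + 7 V}{-3 + V}$ ($L{\left(V \right)} = 2 - \frac{V + \left(\left(V^{2} + 6 V\right) + 1\right)}{V - 3} = 2 - \frac{V + \left(1 + V^{2} + 6 V\right)}{-3 + V} = 2 - \frac{1 + V^{2} + 7 V}{-3 + V}$)
$X{\left(I \right)} = - 6 I^{2}$
$\left(6 + X{\left(- 3 L{\left(-3 \right)} \right)} z\right) - 478 = \left(6 + - 6 \left(- 3 \frac{-7 - \left(-3\right)^{2} - -15}{-3 - 3}\right)^{2} \left(- \frac{11}{3}\right)\right) - 478 = \left(6 + - 6 \left(- 3 \frac{-7 - 9 + 15}{-6}\right)^{2} \left(- \frac{11}{3}\right)\right) - 478 = \left(6 + - 6 \left(- 3 \left(- \frac{-7 - 9 + 15}{6}\right)\right)^{2} \left(- \frac{11}{3}\right)\right) - 478 = \left(6 + - 6 \left(- 3 \left(\left(- \frac{1}{6}\right) \left(-1\right)\right)\right)^{2} \left(- \frac{11}{3}\right)\right) - 478 = \left(6 + - 6 \left(\left(-3\right) \frac{1}{6}\right)^{2} \left(- \frac{11}{3}\right)\right) - 478 = \left(6 + - 6 \left(- \frac{1}{2}\right)^{2} \left(- \frac{11}{3}\right)\right) - 478 = \left(6 + \left(-6\right) \frac{1}{4} \left(- \frac{11}{3}\right)\right) - 478 = \left(6 - - \frac{11}{2}\right) - 478 = \left(6 + \frac{11}{2}\right) - 478 = \frac{23}{2} - 478 = - \frac{933}{2}$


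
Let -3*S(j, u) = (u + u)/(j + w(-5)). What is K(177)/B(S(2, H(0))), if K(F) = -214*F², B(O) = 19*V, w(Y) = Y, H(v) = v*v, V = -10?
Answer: 3352203/95 ≈ 35286.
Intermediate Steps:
H(v) = v²
S(j, u) = -2*u/(3*(-5 + j)) (S(j, u) = -(u + u)/(3*(j - 5)) = -2*u/(3*(-5 + j)))
B(O) = -190 (B(O) = 19*(-10) = -190)
K(177)/B(S(2, H(0))) = -214*177²/(-190) = -214*31329*(-1/190) = -6704406*(-1/190) = 3352203/95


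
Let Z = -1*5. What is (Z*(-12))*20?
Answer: 1200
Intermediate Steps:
Z = -5
(Z*(-12))*20 = -5*(-12)*20 = 60*20 = 1200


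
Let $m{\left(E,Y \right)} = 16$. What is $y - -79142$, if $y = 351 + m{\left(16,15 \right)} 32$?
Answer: $80005$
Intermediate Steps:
$y = 863$ ($y = 351 + 16 \cdot 32 = 351 + 512 = 863$)
$y - -79142 = 863 - -79142 = 863 + \left(-48177 + 127319\right) = 863 + 79142 = 80005$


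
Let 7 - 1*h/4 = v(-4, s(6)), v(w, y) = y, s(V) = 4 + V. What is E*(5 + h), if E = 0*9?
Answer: 0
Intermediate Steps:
E = 0
h = -12 (h = 28 - 4*(4 + 6) = 28 - 4*10 = 28 - 40 = -12)
E*(5 + h) = 0*(5 - 12) = 0*(-7) = 0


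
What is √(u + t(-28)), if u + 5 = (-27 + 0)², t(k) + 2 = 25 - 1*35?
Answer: 2*√178 ≈ 26.683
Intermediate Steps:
t(k) = -12 (t(k) = -2 + (25 - 1*35) = -2 + (25 - 35) = -2 - 10 = -12)
u = 724 (u = -5 + (-27 + 0)² = -5 + (-27)² = -5 + 729 = 724)
√(u + t(-28)) = √(724 - 12) = √712 = 2*√178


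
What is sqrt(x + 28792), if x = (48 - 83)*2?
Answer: sqrt(28722) ≈ 169.48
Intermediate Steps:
x = -70 (x = -35*2 = -70)
sqrt(x + 28792) = sqrt(-70 + 28792) = sqrt(28722)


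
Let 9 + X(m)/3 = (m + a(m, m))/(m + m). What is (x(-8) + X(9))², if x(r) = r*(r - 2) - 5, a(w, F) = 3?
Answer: 2500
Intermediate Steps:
X(m) = -27 + 3*(3 + m)/(2*m) (X(m) = -27 + 3*((m + 3)/(m + m)) = -27 + 3*((3 + m)/((2*m))) = -27 + 3*((3 + m)*(1/(2*m))) = -27 + 3*((3 + m)/(2*m)) = -27 + 3*(3 + m)/(2*m))
x(r) = -5 + r*(-2 + r) (x(r) = r*(-2 + r) - 5 = -5 + r*(-2 + r))
(x(-8) + X(9))² = ((-5 + (-8)² - 2*(-8)) + (3/2)*(3 - 17*9)/9)² = ((-5 + 64 + 16) + (3/2)*(⅑)*(3 - 153))² = (75 + (3/2)*(⅑)*(-150))² = (75 - 25)² = 50² = 2500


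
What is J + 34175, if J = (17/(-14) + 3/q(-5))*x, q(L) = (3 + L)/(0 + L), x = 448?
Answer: 36991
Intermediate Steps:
q(L) = (3 + L)/L
J = 2816 (J = (17/(-14) + 3/(((3 - 5)/(-5))))*448 = (17*(-1/14) + 3/((-⅕*(-2))))*448 = (-17/14 + 3/(⅖))*448 = (-17/14 + 3*(5/2))*448 = (-17/14 + 15/2)*448 = (44/7)*448 = 2816)
J + 34175 = 2816 + 34175 = 36991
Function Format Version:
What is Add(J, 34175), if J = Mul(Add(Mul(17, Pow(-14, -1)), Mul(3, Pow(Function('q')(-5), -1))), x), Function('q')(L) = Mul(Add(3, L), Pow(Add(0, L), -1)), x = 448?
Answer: 36991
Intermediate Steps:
Function('q')(L) = Mul(Pow(L, -1), Add(3, L)) (Function('q')(L) = Mul(Add(3, L), Pow(L, -1)) = Mul(Pow(L, -1), Add(3, L)))
J = 2816 (J = Mul(Add(Mul(17, Pow(-14, -1)), Mul(3, Pow(Mul(Pow(-5, -1), Add(3, -5)), -1))), 448) = Mul(Add(Mul(17, Rational(-1, 14)), Mul(3, Pow(Mul(Rational(-1, 5), -2), -1))), 448) = Mul(Add(Rational(-17, 14), Mul(3, Pow(Rational(2, 5), -1))), 448) = Mul(Add(Rational(-17, 14), Mul(3, Rational(5, 2))), 448) = Mul(Add(Rational(-17, 14), Rational(15, 2)), 448) = Mul(Rational(44, 7), 448) = 2816)
Add(J, 34175) = Add(2816, 34175) = 36991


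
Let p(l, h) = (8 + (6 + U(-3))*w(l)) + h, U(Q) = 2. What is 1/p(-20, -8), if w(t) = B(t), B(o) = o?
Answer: -1/160 ≈ -0.0062500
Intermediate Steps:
w(t) = t
p(l, h) = 8 + h + 8*l (p(l, h) = (8 + (6 + 2)*l) + h = (8 + 8*l) + h = 8 + h + 8*l)
1/p(-20, -8) = 1/(8 - 8 + 8*(-20)) = 1/(8 - 8 - 160) = 1/(-160) = -1/160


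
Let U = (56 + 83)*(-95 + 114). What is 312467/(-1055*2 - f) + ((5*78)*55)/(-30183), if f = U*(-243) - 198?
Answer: -1431204163/6437540911 ≈ -0.22232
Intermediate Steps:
U = 2641 (U = 139*19 = 2641)
f = -641961 (f = 2641*(-243) - 198 = -641763 - 198 = -641961)
312467/(-1055*2 - f) + ((5*78)*55)/(-30183) = 312467/(-1055*2 - 1*(-641961)) + ((5*78)*55)/(-30183) = 312467/(-2110 + 641961) + (390*55)*(-1/30183) = 312467/639851 + 21450*(-1/30183) = 312467*(1/639851) - 7150/10061 = 312467/639851 - 7150/10061 = -1431204163/6437540911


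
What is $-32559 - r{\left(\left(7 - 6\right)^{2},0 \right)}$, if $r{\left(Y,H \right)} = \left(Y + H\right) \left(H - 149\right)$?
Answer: $-32410$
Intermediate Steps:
$r{\left(Y,H \right)} = \left(-149 + H\right) \left(H + Y\right)$ ($r{\left(Y,H \right)} = \left(H + Y\right) \left(-149 + H\right) = \left(-149 + H\right) \left(H + Y\right)$)
$-32559 - r{\left(\left(7 - 6\right)^{2},0 \right)} = -32559 - \left(0^{2} - 0 - 149 \left(7 - 6\right)^{2} + 0 \left(7 - 6\right)^{2}\right) = -32559 - \left(0 + 0 - 149 \cdot 1^{2} + 0 \cdot 1^{2}\right) = -32559 - \left(0 + 0 - 149 + 0 \cdot 1\right) = -32559 - \left(0 + 0 - 149 + 0\right) = -32559 - -149 = -32559 + 149 = -32410$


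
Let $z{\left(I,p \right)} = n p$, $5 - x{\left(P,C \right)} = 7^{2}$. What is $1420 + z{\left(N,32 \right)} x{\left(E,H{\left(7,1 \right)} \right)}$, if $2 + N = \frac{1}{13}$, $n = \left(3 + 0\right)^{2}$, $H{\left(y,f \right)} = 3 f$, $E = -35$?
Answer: $-11252$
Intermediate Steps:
$n = 9$ ($n = 3^{2} = 9$)
$N = - \frac{25}{13}$ ($N = -2 + \frac{1}{13} = - \frac{25}{13} \approx -1.9231$)
$x{\left(P,C \right)} = -44$ ($x{\left(P,C \right)} = 5 - 7^{2} = 5 - 49 = -44$)
$z{\left(I,p \right)} = 9 p$
$1420 + z{\left(N,32 \right)} x{\left(E,H{\left(7,1 \right)} \right)} = 1420 + 9 \cdot 32 \left(-44\right) = 1420 + 288 \left(-44\right) = 1420 - 12672 = -11252$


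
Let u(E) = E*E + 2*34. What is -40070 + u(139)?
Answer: -20681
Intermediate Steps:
u(E) = 68 + E**2 (u(E) = E**2 + 68 = 68 + E**2)
-40070 + u(139) = -40070 + (68 + 139**2) = -40070 + (68 + 19321) = -40070 + 19389 = -20681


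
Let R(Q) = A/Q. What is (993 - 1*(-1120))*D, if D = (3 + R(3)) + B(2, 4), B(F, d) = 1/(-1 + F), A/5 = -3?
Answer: -2113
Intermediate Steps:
A = -15 (A = 5*(-3) = -15)
R(Q) = -15/Q
D = -1 (D = (3 - 15/3) + 1/(-1 + 2) = (3 - 15*⅓) + 1/1 = (3 - 5) + 1 = -2 + 1 = -1)
(993 - 1*(-1120))*D = (993 - 1*(-1120))*(-1) = (993 + 1120)*(-1) = 2113*(-1) = -2113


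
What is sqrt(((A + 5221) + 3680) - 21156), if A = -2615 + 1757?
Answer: 3*I*sqrt(1457) ≈ 114.51*I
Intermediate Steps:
A = -858
sqrt(((A + 5221) + 3680) - 21156) = sqrt(((-858 + 5221) + 3680) - 21156) = sqrt((4363 + 3680) - 21156) = sqrt(8043 - 21156) = sqrt(-13113) = 3*I*sqrt(1457)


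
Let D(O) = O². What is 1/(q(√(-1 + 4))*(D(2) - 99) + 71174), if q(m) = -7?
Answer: 1/71839 ≈ 1.3920e-5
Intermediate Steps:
1/(q(√(-1 + 4))*(D(2) - 99) + 71174) = 1/(-7*(2² - 99) + 71174) = 1/(-7*(4 - 99) + 71174) = 1/(-7*(-95) + 71174) = 1/(665 + 71174) = 1/71839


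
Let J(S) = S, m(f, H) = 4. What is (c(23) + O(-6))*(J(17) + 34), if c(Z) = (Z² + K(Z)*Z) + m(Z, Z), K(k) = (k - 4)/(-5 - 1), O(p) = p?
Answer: 46325/2 ≈ 23163.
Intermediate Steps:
K(k) = ⅔ - k/6 (K(k) = (-4 + k)/(-6) = (-4 + k)*(-⅙) = ⅔ - k/6)
c(Z) = 4 + Z² + Z*(⅔ - Z/6) (c(Z) = (Z² + (⅔ - Z/6)*Z) + 4 = (Z² + Z*(⅔ - Z/6)) + 4 = 4 + Z² + Z*(⅔ - Z/6))
(c(23) + O(-6))*(J(17) + 34) = ((4 + (⅔)*23 + (⅚)*23²) - 6)*(17 + 34) = ((4 + 46/3 + (⅚)*529) - 6)*51 = ((4 + 46/3 + 2645/6) - 6)*51 = (2761/6 - 6)*51 = (2725/6)*51 = 46325/2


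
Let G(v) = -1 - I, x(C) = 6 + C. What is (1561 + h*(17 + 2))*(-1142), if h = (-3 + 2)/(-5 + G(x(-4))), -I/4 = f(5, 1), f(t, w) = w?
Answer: -1793511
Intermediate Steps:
I = -4 (I = -4*1 = -4)
G(v) = 3 (G(v) = -1 - 1*(-4) = -1 + 4 = 3)
h = ½ (h = (-3 + 2)/(-5 + 3) = -1/(-2) = -1*(-½) = ½ ≈ 0.50000)
(1561 + h*(17 + 2))*(-1142) = (1561 + (17 + 2)/2)*(-1142) = (1561 + (½)*19)*(-1142) = (1561 + 19/2)*(-1142) = (3141/2)*(-1142) = -1793511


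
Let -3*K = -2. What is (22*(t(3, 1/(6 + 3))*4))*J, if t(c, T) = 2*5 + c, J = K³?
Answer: 9152/27 ≈ 338.96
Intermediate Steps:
K = ⅔ (K = -⅓*(-2) = ⅔ ≈ 0.66667)
J = 8/27 (J = (⅔)³ = 8/27 ≈ 0.29630)
t(c, T) = 10 + c
(22*(t(3, 1/(6 + 3))*4))*J = (22*((10 + 3)*4))*(8/27) = (22*(13*4))*(8/27) = (22*52)*(8/27) = 1144*(8/27) = 9152/27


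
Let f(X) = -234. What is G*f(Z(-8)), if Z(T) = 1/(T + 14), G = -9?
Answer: 2106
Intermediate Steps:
Z(T) = 1/(14 + T)
G*f(Z(-8)) = -9*(-234) = 2106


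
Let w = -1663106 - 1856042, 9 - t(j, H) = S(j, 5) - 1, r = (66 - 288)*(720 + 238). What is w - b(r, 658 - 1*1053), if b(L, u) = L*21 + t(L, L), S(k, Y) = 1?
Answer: 947039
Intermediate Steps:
r = -212676 (r = -222*958 = -212676)
t(j, H) = 9 (t(j, H) = 9 - (1 - 1) = 9 - 1*0 = 9 + 0 = 9)
w = -3519148
b(L, u) = 9 + 21*L (b(L, u) = L*21 + 9 = 21*L + 9 = 9 + 21*L)
w - b(r, 658 - 1*1053) = -3519148 - (9 + 21*(-212676)) = -3519148 - (9 - 4466196) = -3519148 - 1*(-4466187) = -3519148 + 4466187 = 947039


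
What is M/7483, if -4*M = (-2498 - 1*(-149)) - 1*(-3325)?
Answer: -244/7483 ≈ -0.032607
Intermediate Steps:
M = -244 (M = -((-2498 - 1*(-149)) - 1*(-3325))/4 = -((-2498 + 149) + 3325)/4 = -(-2349 + 3325)/4 = -1/4*976 = -244)
M/7483 = -244/7483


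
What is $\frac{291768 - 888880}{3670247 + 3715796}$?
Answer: $- \frac{597112}{7386043} \approx -0.080843$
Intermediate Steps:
$\frac{291768 - 888880}{3670247 + 3715796} = \frac{291768 - 888880}{7386043} = \left(-597112\right) \frac{1}{7386043} = - \frac{597112}{7386043}$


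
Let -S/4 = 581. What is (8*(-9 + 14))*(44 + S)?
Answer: -91200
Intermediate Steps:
S = -2324 (S = -4*581 = -2324)
(8*(-9 + 14))*(44 + S) = (8*(-9 + 14))*(44 - 2324) = (8*5)*(-2280) = 40*(-2280) = -91200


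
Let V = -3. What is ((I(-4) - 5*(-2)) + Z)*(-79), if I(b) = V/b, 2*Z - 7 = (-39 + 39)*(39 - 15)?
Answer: -4503/4 ≈ -1125.8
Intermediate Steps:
Z = 7/2 (Z = 7/2 + ((-39 + 39)*(39 - 15))/2 = 7/2 + (0*24)/2 = 7/2 + (½)*0 = 7/2 + 0 = 7/2 ≈ 3.5000)
I(b) = -3/b
((I(-4) - 5*(-2)) + Z)*(-79) = ((-3/(-4) - 5*(-2)) + 7/2)*(-79) = ((-3*(-¼) + 10) + 7/2)*(-79) = ((¾ + 10) + 7/2)*(-79) = (43/4 + 7/2)*(-79) = (57/4)*(-79) = -4503/4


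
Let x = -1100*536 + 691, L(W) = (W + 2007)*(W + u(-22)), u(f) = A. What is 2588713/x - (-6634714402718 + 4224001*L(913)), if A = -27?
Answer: -2528353036176506131/588909 ≈ -4.2933e+12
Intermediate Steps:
u(f) = -27
L(W) = (-27 + W)*(2007 + W) (L(W) = (W + 2007)*(W - 27) = (2007 + W)*(-27 + W) = (-27 + W)*(2007 + W))
x = -588909 (x = -589600 + 691 = -588909)
2588713/x - (-6634714402718 + 4224001*L(913)) = 2588713/(-588909) - 4224001/(1/((-54189 + 913**2 + 1980*913) - 1570718)) = 2588713*(-1/588909) - 4224001/(1/((-54189 + 833569 + 1807740) - 1570718)) = -2588713/588909 - 4224001/(1/(2587120 - 1570718)) = -2588713/588909 - 4224001/(1/1016402) = -2588713/588909 - 4224001/1/1016402 = -2588713/588909 - 4224001*1016402 = -2588713/588909 - 4293283064402 = -2528353036176506131/588909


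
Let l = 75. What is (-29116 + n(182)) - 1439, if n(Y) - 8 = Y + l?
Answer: -30290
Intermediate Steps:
n(Y) = 83 + Y (n(Y) = 8 + (Y + 75) = 8 + (75 + Y) = 83 + Y)
(-29116 + n(182)) - 1439 = (-29116 + (83 + 182)) - 1439 = (-29116 + 265) - 1439 = -28851 - 1439 = -30290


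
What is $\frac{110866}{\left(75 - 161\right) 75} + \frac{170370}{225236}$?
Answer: $- \frac{5968031969}{363193050} \approx -16.432$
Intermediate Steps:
$\frac{110866}{\left(75 - 161\right) 75} + \frac{170370}{225236} = \frac{110866}{\left(-86\right) 75} + 170370 \cdot \frac{1}{225236} = \frac{110866}{-6450} + \frac{85185}{112618} = 110866 \left(- \frac{1}{6450}\right) + \frac{85185}{112618} = - \frac{55433}{3225} + \frac{85185}{112618} = - \frac{5968031969}{363193050}$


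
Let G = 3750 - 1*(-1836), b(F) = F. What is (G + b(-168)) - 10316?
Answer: -4898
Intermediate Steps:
G = 5586 (G = 3750 + 1836 = 5586)
(G + b(-168)) - 10316 = (5586 - 168) - 10316 = 5418 - 10316 = -4898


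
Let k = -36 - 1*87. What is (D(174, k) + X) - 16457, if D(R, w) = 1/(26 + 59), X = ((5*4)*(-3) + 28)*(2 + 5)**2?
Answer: -1532124/85 ≈ -18025.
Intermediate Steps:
k = -123 (k = -36 - 87 = -123)
X = -1568 (X = (20*(-3) + 28)*7**2 = (-60 + 28)*49 = -32*49 = -1568)
D(R, w) = 1/85
(D(174, k) + X) - 16457 = (1/85 - 1568) - 16457 = -133279/85 - 16457 = -1532124/85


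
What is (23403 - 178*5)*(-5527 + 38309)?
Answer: 738021166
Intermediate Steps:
(23403 - 178*5)*(-5527 + 38309) = (23403 - 890)*32782 = 22513*32782 = 738021166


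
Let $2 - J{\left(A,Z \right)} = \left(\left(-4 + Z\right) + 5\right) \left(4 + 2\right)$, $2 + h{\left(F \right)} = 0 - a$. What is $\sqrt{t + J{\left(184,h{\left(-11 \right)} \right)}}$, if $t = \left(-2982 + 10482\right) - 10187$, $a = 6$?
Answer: $i \sqrt{2643} \approx 51.41 i$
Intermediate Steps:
$h{\left(F \right)} = -8$ ($h{\left(F \right)} = -2 + \left(0 - 6\right) = -2 - 6 = -8$)
$J{\left(A,Z \right)} = -4 - 6 Z$ ($J{\left(A,Z \right)} = 2 - \left(\left(-4 + Z\right) + 5\right) \left(4 + 2\right) = 2 - \left(1 + Z\right) 6 = 2 - \left(6 + 6 Z\right) = -4 - 6 Z$)
$t = -2687$ ($t = 7500 - 10187 = -2687$)
$\sqrt{t + J{\left(184,h{\left(-11 \right)} \right)}} = \sqrt{-2687 - -44} = \sqrt{-2687 + \left(-4 + 48\right)} = \sqrt{-2687 + 44} = \sqrt{-2643} = i \sqrt{2643}$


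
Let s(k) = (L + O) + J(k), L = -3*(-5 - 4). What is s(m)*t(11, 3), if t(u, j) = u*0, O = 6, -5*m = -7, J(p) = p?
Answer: 0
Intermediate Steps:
L = 27 (L = -3*(-9) = 27)
m = 7/5 (m = -⅕*(-7) = 7/5 ≈ 1.4000)
t(u, j) = 0
s(k) = 33 + k (s(k) = (27 + 6) + k = 33 + k)
s(m)*t(11, 3) = (33 + 7/5)*0 = (172/5)*0 = 0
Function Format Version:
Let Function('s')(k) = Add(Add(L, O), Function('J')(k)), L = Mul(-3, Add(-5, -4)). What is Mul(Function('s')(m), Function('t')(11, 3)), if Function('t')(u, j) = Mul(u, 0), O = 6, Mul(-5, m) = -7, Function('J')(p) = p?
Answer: 0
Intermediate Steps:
L = 27 (L = Mul(-3, -9) = 27)
m = Rational(7, 5) (m = Mul(Rational(-1, 5), -7) = Rational(7, 5) ≈ 1.4000)
Function('t')(u, j) = 0
Function('s')(k) = Add(33, k) (Function('s')(k) = Add(Add(27, 6), k) = Add(33, k))
Mul(Function('s')(m), Function('t')(11, 3)) = Mul(Add(33, Rational(7, 5)), 0) = Mul(Rational(172, 5), 0) = 0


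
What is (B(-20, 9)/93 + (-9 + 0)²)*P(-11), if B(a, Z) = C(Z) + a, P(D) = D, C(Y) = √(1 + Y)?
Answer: -82643/93 - 11*√10/93 ≈ -889.01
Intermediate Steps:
B(a, Z) = a + √(1 + Z) (B(a, Z) = √(1 + Z) + a = a + √(1 + Z))
(B(-20, 9)/93 + (-9 + 0)²)*P(-11) = ((-20 + √(1 + 9))/93 + (-9 + 0)²)*(-11) = ((-20 + √10)*(1/93) + (-9)²)*(-11) = ((-20/93 + √10/93) + 81)*(-11) = (7513/93 + √10/93)*(-11) = -82643/93 - 11*√10/93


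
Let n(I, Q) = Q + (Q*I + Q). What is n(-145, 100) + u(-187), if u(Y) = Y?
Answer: -14487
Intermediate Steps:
n(I, Q) = 2*Q + I*Q (n(I, Q) = Q + (I*Q + Q) = Q + (Q + I*Q) = 2*Q + I*Q)
n(-145, 100) + u(-187) = 100*(2 - 145) - 187 = 100*(-143) - 187 = -14300 - 187 = -14487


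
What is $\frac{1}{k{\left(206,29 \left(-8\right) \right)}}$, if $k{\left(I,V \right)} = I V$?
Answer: $- \frac{1}{47792} \approx -2.0924 \cdot 10^{-5}$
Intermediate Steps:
$\frac{1}{k{\left(206,29 \left(-8\right) \right)}} = \frac{1}{206 \cdot 29 \left(-8\right)} = \frac{1}{206 \left(-232\right)} = \frac{1}{-47792} = - \frac{1}{47792}$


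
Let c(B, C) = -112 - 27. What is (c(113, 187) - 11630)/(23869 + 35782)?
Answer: -11769/59651 ≈ -0.19730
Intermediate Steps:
c(B, C) = -139
(c(113, 187) - 11630)/(23869 + 35782) = (-139 - 11630)/(23869 + 35782) = -11769/59651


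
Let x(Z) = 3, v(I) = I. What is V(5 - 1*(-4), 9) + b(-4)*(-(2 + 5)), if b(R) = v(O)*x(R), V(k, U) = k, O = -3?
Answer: 72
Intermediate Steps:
b(R) = -9 (b(R) = -3*3 = -9)
V(5 - 1*(-4), 9) + b(-4)*(-(2 + 5)) = (5 - 1*(-4)) - (-9)*(2 + 5) = (5 + 4) - (-9)*7 = 9 - 9*(-7) = 9 + 63 = 72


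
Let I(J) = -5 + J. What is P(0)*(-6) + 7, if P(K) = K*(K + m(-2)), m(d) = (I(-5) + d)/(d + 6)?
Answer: 7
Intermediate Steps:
m(d) = (-10 + d)/(6 + d) (m(d) = ((-5 - 5) + d)/(d + 6) = (-10 + d)/(6 + d))
P(K) = K*(-3 + K) (P(K) = K*(K + (-10 - 2)/(6 - 2)) = K*(K - 12/4) = K*(K + (¼)*(-12)) = K*(K - 3) = K*(-3 + K))
P(0)*(-6) + 7 = (0*(-3 + 0))*(-6) + 7 = (0*(-3))*(-6) + 7 = 0*(-6) + 7 = 0 + 7 = 7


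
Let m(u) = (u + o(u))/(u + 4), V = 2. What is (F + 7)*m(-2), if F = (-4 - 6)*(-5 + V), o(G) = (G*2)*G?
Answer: 111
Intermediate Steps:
o(G) = 2*G² (o(G) = (2*G)*G = 2*G²)
F = 30 (F = (-4 - 6)*(-5 + 2) = -10*(-3) = 30)
m(u) = (u + 2*u²)/(4 + u) (m(u) = (u + 2*u²)/(u + 4) = (u + 2*u²)/(4 + u))
(F + 7)*m(-2) = (30 + 7)*(-2*(1 + 2*(-2))/(4 - 2)) = 37*(-2*(1 - 4)/2) = 37*(-2*½*(-3)) = 37*3 = 111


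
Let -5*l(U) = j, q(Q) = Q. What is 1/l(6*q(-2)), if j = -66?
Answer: 5/66 ≈ 0.075758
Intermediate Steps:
l(U) = 66/5 (l(U) = -1/5*(-66) = 66/5)
1/l(6*q(-2)) = 1/(66/5) = 5/66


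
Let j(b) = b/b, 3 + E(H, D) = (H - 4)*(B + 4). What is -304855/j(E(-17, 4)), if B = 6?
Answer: -304855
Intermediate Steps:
E(H, D) = -43 + 10*H (E(H, D) = -3 + (H - 4)*(6 + 4) = -3 + (-4 + H)*10 = -3 + (-40 + 10*H) = -43 + 10*H)
j(b) = 1
-304855/j(E(-17, 4)) = -304855/1 = -304855*1 = -304855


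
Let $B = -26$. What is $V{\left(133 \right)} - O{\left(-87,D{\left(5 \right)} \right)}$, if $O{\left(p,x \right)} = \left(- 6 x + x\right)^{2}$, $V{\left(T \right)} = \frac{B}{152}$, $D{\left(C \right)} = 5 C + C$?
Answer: $- \frac{1710013}{76} \approx -22500.0$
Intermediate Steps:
$D{\left(C \right)} = 6 C$
$V{\left(T \right)} = - \frac{13}{76}$ ($V{\left(T \right)} = - \frac{26}{152} = \left(-26\right) \frac{1}{152} = - \frac{13}{76}$)
$O{\left(p,x \right)} = 25 x^{2}$ ($O{\left(p,x \right)} = \left(- 5 x\right)^{2} = 25 x^{2}$)
$V{\left(133 \right)} - O{\left(-87,D{\left(5 \right)} \right)} = - \frac{13}{76} - 25 \left(6 \cdot 5\right)^{2} = - \frac{13}{76} - 25 \cdot 30^{2} = - \frac{13}{76} - 25 \cdot 900 = - \frac{13}{76} - 22500 = - \frac{1710013}{76}$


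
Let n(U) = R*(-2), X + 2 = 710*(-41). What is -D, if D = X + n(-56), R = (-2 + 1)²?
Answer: 29114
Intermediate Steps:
X = -29112 (X = -2 + 710*(-41) = -2 - 29110 = -29112)
R = 1 (R = (-1)² = 1)
n(U) = -2 (n(U) = 1*(-2) = -2)
D = -29114 (D = -29112 - 2 = -29114)
-D = -1*(-29114) = 29114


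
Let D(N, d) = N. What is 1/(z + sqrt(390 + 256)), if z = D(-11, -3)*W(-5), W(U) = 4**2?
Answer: -88/15165 - sqrt(646)/30330 ≈ -0.0066408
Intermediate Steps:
W(U) = 16
z = -176 (z = -11*16 = -176)
1/(z + sqrt(390 + 256)) = 1/(-176 + sqrt(390 + 256)) = 1/(-176 + sqrt(646))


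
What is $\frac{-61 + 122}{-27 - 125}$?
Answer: $- \frac{61}{152} \approx -0.40132$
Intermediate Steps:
$\frac{-61 + 122}{-27 - 125} = \frac{61}{-152} = 61 \left(- \frac{1}{152}\right) = - \frac{61}{152}$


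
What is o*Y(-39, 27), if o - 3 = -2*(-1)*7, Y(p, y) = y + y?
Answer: 918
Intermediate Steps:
Y(p, y) = 2*y
o = 17 (o = 3 - 2*(-1)*7 = 3 + 2*7 = 3 + 14 = 17)
o*Y(-39, 27) = 17*(2*27) = 17*54 = 918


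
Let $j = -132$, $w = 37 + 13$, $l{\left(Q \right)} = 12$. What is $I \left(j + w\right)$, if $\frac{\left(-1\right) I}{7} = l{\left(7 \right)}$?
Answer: $6888$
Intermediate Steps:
$w = 50$
$I = -84$ ($I = \left(-7\right) 12 = -84$)
$I \left(j + w\right) = - 84 \left(-132 + 50\right) = \left(-84\right) \left(-82\right) = 6888$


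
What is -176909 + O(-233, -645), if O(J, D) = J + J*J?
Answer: -122853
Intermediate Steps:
O(J, D) = J + J**2
-176909 + O(-233, -645) = -176909 - 233*(1 - 233) = -176909 - 233*(-232) = -176909 + 54056 = -122853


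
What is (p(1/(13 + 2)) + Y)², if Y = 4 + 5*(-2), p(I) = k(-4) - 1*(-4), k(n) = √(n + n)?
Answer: 4*(1 - I*√2)² ≈ -4.0 - 11.314*I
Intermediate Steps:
k(n) = √2*√n (k(n) = √(2*n) = √2*√n)
p(I) = 4 + 2*I*√2 (p(I) = √2*√(-4) - 1*(-4) = √2*(2*I) + 4 = 2*I*√2 + 4 = 4 + 2*I*√2)
Y = -6 (Y = 4 - 10 = -6)
(p(1/(13 + 2)) + Y)² = ((4 + 2*I*√2) - 6)² = (-2 + 2*I*√2)²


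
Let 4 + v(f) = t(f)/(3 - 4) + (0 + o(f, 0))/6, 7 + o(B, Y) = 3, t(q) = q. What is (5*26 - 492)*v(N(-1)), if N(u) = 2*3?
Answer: 11584/3 ≈ 3861.3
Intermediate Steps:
o(B, Y) = -4 (o(B, Y) = -7 + 3 = -4)
N(u) = 6
v(f) = -14/3 - f (v(f) = -4 + (f/(3 - 4) + (0 - 4)/6) = -4 + (f/(-1) - 4*⅙) = -4 + (f*(-1) - ⅔) = -4 + (-f - ⅔) = -4 + (-⅔ - f) = -14/3 - f)
(5*26 - 492)*v(N(-1)) = (5*26 - 492)*(-14/3 - 1*6) = (130 - 492)*(-14/3 - 6) = -362*(-32/3) = 11584/3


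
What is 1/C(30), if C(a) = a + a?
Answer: 1/60 ≈ 0.016667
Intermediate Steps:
C(a) = 2*a
1/C(30) = 1/(2*30) = 1/60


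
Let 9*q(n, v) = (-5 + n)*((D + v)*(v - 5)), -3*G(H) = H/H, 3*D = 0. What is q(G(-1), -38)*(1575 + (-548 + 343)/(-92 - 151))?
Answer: -10011321920/6561 ≈ -1.5259e+6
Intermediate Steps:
D = 0 (D = (⅓)*0 = 0)
G(H) = -⅓ (G(H) = -H/(3*H) = -⅓*1 = -⅓)
q(n, v) = v*(-5 + n)*(-5 + v)/9 (q(n, v) = ((-5 + n)*((0 + v)*(v - 5)))/9 = ((-5 + n)*(v*(-5 + v)))/9 = (v*(-5 + n)*(-5 + v))/9 = v*(-5 + n)*(-5 + v)/9)
q(G(-1), -38)*(1575 + (-548 + 343)/(-92 - 151)) = ((⅑)*(-38)*(25 - 5*(-⅓) - 5*(-38) - ⅓*(-38)))*(1575 + (-548 + 343)/(-92 - 151)) = ((⅑)*(-38)*(25 + 5/3 + 190 + 38/3))*(1575 - 205/(-243)) = ((⅑)*(-38)*(688/3))*(1575 - 205*(-1/243)) = -26144*(1575 + 205/243)/27 = -26144/27*382930/243 = -10011321920/6561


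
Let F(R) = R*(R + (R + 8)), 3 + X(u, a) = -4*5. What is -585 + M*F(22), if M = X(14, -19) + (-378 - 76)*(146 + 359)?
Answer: -262311777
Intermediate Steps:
X(u, a) = -23 (X(u, a) = -3 - 4*5 = -3 - 20 = -23)
M = -229293 (M = -23 + (-378 - 76)*(146 + 359) = -23 - 454*505 = -23 - 229270 = -229293)
F(R) = R*(8 + 2*R) (F(R) = R*(R + (8 + R)) = R*(8 + 2*R))
-585 + M*F(22) = -585 - 458586*22*(4 + 22) = -585 - 458586*22*26 = -585 - 229293*1144 = -585 - 262311192 = -262311777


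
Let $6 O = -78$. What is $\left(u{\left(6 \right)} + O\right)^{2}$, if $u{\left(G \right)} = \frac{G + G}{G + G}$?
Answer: $144$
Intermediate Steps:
$O = -13$ ($O = \frac{1}{6} \left(-78\right) = -13$)
$u{\left(G \right)} = 1$ ($u{\left(G \right)} = \frac{2 G}{2 G} = 2 G \frac{1}{2 G} = 1$)
$\left(u{\left(6 \right)} + O\right)^{2} = \left(1 - 13\right)^{2} = \left(-12\right)^{2} = 144$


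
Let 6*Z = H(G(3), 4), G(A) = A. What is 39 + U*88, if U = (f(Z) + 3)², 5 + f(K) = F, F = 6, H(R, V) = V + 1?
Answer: 1447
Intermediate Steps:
H(R, V) = 1 + V
Z = ⅚ (Z = (1 + 4)/6 = (⅙)*5 = ⅚ ≈ 0.83333)
f(K) = 1 (f(K) = -5 + 6 = 1)
U = 16 (U = (1 + 3)² = 4² = 16)
39 + U*88 = 39 + 16*88 = 39 + 1408 = 1447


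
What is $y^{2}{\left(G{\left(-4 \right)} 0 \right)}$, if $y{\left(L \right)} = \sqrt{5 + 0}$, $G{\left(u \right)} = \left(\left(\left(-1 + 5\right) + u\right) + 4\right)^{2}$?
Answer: $5$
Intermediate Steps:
$G{\left(u \right)} = \left(8 + u\right)^{2}$ ($G{\left(u \right)} = \left(\left(4 + u\right) + 4\right)^{2} = \left(8 + u\right)^{2}$)
$y{\left(L \right)} = \sqrt{5}$
$y^{2}{\left(G{\left(-4 \right)} 0 \right)} = \left(\sqrt{5}\right)^{2} = 5$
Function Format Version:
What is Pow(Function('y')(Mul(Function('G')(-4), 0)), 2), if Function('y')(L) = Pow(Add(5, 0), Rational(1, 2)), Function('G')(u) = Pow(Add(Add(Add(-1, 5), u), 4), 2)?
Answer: 5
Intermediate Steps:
Function('G')(u) = Pow(Add(8, u), 2) (Function('G')(u) = Pow(Add(Add(4, u), 4), 2) = Pow(Add(8, u), 2))
Function('y')(L) = Pow(5, Rational(1, 2))
Pow(Function('y')(Mul(Function('G')(-4), 0)), 2) = Pow(Pow(5, Rational(1, 2)), 2) = 5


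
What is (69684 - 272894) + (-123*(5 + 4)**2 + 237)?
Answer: -212936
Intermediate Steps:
(69684 - 272894) + (-123*(5 + 4)**2 + 237) = -203210 + (-123*9**2 + 237) = -203210 + (-123*81 + 237) = -203210 + (-9963 + 237) = -203210 - 9726 = -212936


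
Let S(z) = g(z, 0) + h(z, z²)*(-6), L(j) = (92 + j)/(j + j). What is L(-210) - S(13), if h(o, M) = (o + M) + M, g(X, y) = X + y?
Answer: 439589/210 ≈ 2093.3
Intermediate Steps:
h(o, M) = o + 2*M (h(o, M) = (M + o) + M = o + 2*M)
L(j) = (92 + j)/(2*j) (L(j) = (92 + j)/((2*j)) = (92 + j)*(1/(2*j)) = (92 + j)/(2*j))
S(z) = -12*z² - 5*z (S(z) = (z + 0) + (z + 2*z²)*(-6) = z + (-12*z² - 6*z) = -12*z² - 5*z)
L(-210) - S(13) = (½)*(92 - 210)/(-210) - 13*(-5 - 12*13) = (½)*(-1/210)*(-118) - 13*(-5 - 156) = 59/210 - 13*(-161) = 59/210 - 1*(-2093) = 59/210 + 2093 = 439589/210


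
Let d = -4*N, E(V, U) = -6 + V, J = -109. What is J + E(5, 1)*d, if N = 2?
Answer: -101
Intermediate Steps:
d = -8 (d = -4*2 = -8)
J + E(5, 1)*d = -109 + (-6 + 5)*(-8) = -109 - 1*(-8) = -109 + 8 = -101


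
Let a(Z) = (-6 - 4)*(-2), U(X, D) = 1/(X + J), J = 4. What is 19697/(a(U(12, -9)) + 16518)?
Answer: 19697/16538 ≈ 1.1910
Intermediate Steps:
U(X, D) = 1/(4 + X) (U(X, D) = 1/(X + 4) = 1/(4 + X))
a(Z) = 20 (a(Z) = -10*(-2) = 20)
19697/(a(U(12, -9)) + 16518) = 19697/(20 + 16518) = 19697/16538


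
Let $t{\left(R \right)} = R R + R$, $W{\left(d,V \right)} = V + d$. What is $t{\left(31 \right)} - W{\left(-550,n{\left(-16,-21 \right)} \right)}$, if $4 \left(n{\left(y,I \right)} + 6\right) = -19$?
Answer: $\frac{6211}{4} \approx 1552.8$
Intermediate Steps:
$n{\left(y,I \right)} = - \frac{43}{4}$ ($n{\left(y,I \right)} = -6 + \frac{1}{4} \left(-19\right) = -6 - \frac{19}{4} = - \frac{43}{4}$)
$t{\left(R \right)} = R + R^{2}$ ($t{\left(R \right)} = R^{2} + R = R + R^{2}$)
$t{\left(31 \right)} - W{\left(-550,n{\left(-16,-21 \right)} \right)} = 31 \left(1 + 31\right) - \left(- \frac{43}{4} - 550\right) = 31 \cdot 32 - - \frac{2243}{4} = 992 + \frac{2243}{4} = \frac{6211}{4}$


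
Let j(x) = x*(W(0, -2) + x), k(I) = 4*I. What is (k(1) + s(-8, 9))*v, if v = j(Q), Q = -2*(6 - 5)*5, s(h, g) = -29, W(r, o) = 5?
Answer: -1250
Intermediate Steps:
Q = -10 (Q = -2*1*5 = -2*5 = -10)
j(x) = x*(5 + x)
v = 50 (v = -10*(5 - 10) = -10*(-5) = 50)
(k(1) + s(-8, 9))*v = (4*1 - 29)*50 = (4 - 29)*50 = -25*50 = -1250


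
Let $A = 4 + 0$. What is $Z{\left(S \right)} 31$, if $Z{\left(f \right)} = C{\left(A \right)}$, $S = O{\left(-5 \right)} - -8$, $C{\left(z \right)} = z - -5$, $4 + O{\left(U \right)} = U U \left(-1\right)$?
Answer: $279$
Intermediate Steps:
$O{\left(U \right)} = -4 - U^{2}$ ($O{\left(U \right)} = -4 + U U \left(-1\right) = -4 + U^{2} \left(-1\right) = -4 - U^{2}$)
$A = 4$
$C{\left(z \right)} = 5 + z$ ($C{\left(z \right)} = z + 5 = 5 + z$)
$S = -21$ ($S = \left(-4 - \left(-5\right)^{2}\right) - -8 = \left(-4 - 25\right) + 8 = -29 + 8 = -21$)
$Z{\left(f \right)} = 9$ ($Z{\left(f \right)} = 5 + 4 = 9$)
$Z{\left(S \right)} 31 = 9 \cdot 31 = 279$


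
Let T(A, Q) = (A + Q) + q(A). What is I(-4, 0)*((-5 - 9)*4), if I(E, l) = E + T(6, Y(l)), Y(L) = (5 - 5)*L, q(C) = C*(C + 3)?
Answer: -3136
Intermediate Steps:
q(C) = C*(3 + C)
Y(L) = 0 (Y(L) = 0*L = 0)
T(A, Q) = A + Q + A*(3 + A) (T(A, Q) = (A + Q) + A*(3 + A) = A + Q + A*(3 + A))
I(E, l) = 60 + E (I(E, l) = E + (6 + 0 + 6*(3 + 6)) = E + (6 + 0 + 6*9) = E + (6 + 0 + 54) = E + 60 = 60 + E)
I(-4, 0)*((-5 - 9)*4) = (60 - 4)*((-5 - 9)*4) = 56*(-14*4) = 56*(-56) = -3136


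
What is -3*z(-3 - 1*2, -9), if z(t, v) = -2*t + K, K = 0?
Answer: -30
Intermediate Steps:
z(t, v) = -2*t (z(t, v) = -2*t + 0 = -2*t)
-3*z(-3 - 1*2, -9) = -(-6)*(-3 - 1*2) = -(-6)*(-3 - 2) = -(-6)*(-5) = -3*10 = -30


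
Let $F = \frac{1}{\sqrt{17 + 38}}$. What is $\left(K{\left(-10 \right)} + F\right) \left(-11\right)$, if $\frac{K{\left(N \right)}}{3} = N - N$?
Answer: $- \frac{\sqrt{55}}{5} \approx -1.4832$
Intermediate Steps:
$K{\left(N \right)} = 0$ ($K{\left(N \right)} = 3 \left(N - N\right) = 3 \cdot 0 = 0$)
$F = \frac{\sqrt{55}}{55}$ ($F = \frac{1}{\sqrt{55}} = \frac{\sqrt{55}}{55} \approx 0.13484$)
$\left(K{\left(-10 \right)} + F\right) \left(-11\right) = \left(0 + \frac{\sqrt{55}}{55}\right) \left(-11\right) = \frac{\sqrt{55}}{55} \left(-11\right) = - \frac{\sqrt{55}}{5}$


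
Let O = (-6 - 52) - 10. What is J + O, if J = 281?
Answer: 213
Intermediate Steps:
O = -68 (O = -58 - 10 = -68)
J + O = 281 - 68 = 213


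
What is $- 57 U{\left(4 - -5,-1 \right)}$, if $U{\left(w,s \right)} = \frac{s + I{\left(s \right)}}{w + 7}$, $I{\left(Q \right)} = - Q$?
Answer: $0$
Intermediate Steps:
$U{\left(w,s \right)} = 0$ ($U{\left(w,s \right)} = \frac{s - s}{w + 7} = \frac{0}{7 + w} = 0$)
$- 57 U{\left(4 - -5,-1 \right)} = \left(-57\right) 0 = 0$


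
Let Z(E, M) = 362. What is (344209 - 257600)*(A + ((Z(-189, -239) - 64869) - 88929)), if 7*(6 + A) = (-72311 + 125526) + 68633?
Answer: -82473073814/7 ≈ -1.1782e+10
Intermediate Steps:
A = 121806/7 (A = -6 + ((-72311 + 125526) + 68633)/7 = -6 + (53215 + 68633)/7 = -6 + (⅐)*121848 = -6 + 121848/7 = 121806/7 ≈ 17401.)
(344209 - 257600)*(A + ((Z(-189, -239) - 64869) - 88929)) = (344209 - 257600)*(121806/7 + ((362 - 64869) - 88929)) = 86609*(121806/7 + (-64507 - 88929)) = 86609*(121806/7 - 153436) = 86609*(-952246/7) = -82473073814/7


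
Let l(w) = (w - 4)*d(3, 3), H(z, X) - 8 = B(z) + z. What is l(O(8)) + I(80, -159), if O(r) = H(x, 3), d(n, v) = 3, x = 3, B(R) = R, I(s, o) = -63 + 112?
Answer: 79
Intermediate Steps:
I(s, o) = 49
H(z, X) = 8 + 2*z (H(z, X) = 8 + (z + z) = 8 + 2*z)
O(r) = 14 (O(r) = 8 + 2*3 = 8 + 6 = 14)
l(w) = -12 + 3*w (l(w) = (w - 4)*3 = (-4 + w)*3 = -12 + 3*w)
l(O(8)) + I(80, -159) = (-12 + 3*14) + 49 = (-12 + 42) + 49 = 30 + 49 = 79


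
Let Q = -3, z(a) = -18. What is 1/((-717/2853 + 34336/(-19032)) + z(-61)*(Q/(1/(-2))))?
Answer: -251381/27665845 ≈ -0.0090863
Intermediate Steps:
1/((-717/2853 + 34336/(-19032)) + z(-61)*(Q/(1/(-2)))) = 1/((-717/2853 + 34336/(-19032)) - (-54)/(1/(-2))) = 1/((-717*1/2853 + 34336*(-1/19032)) - (-54)/(-1/2)) = 1/((-239/951 - 4292/2379) - (-54)*(-2)) = 1/(-516697/251381 - 18*6) = 1/(-516697/251381 - 108) = 1/(-27665845/251381) = -251381/27665845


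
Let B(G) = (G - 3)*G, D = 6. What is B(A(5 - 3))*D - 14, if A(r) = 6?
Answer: 94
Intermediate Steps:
B(G) = G*(-3 + G) (B(G) = (-3 + G)*G = G*(-3 + G))
B(A(5 - 3))*D - 14 = (6*(-3 + 6))*6 - 14 = (6*3)*6 - 14 = 18*6 - 14 = 108 - 14 = 94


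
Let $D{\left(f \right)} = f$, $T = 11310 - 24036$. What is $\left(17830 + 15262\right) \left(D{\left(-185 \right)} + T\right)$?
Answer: $-427250812$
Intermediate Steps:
$T = -12726$
$\left(17830 + 15262\right) \left(D{\left(-185 \right)} + T\right) = \left(17830 + 15262\right) \left(-185 - 12726\right) = 33092 \left(-12911\right) = -427250812$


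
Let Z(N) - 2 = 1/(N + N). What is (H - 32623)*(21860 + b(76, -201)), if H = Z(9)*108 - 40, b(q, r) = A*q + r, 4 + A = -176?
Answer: -258846739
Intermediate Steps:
A = -180 (A = -4 - 176 = -180)
Z(N) = 2 + 1/(2*N) (Z(N) = 2 + 1/(N + N) = 2 + 1/(2*N))
b(q, r) = r - 180*q (b(q, r) = -180*q + r = r - 180*q)
H = 182 (H = (2 + (½)/9)*108 - 40 = (2 + (½)*(⅑))*108 - 40 = (2 + 1/18)*108 - 40 = (37/18)*108 - 40 = 222 - 40 = 182)
(H - 32623)*(21860 + b(76, -201)) = (182 - 32623)*(21860 + (-201 - 180*76)) = -32441*(21860 + (-201 - 13680)) = -32441*(21860 - 13881) = -32441*7979 = -258846739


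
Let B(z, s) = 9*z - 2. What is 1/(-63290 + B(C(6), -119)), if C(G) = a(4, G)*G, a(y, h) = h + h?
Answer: -1/62644 ≈ -1.5963e-5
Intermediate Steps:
a(y, h) = 2*h
C(G) = 2*G² (C(G) = (2*G)*G = 2*G²)
B(z, s) = -2 + 9*z
1/(-63290 + B(C(6), -119)) = 1/(-63290 + (-2 + 9*(2*6²))) = 1/(-63290 + (-2 + 9*(2*36))) = 1/(-63290 + (-2 + 9*72)) = 1/(-63290 + (-2 + 648)) = 1/(-63290 + 646) = 1/(-62644) = -1/62644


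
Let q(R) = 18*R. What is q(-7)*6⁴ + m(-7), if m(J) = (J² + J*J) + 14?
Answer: -163184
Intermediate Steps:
m(J) = 14 + 2*J² (m(J) = (J² + J²) + 14 = 2*J² + 14 = 14 + 2*J²)
q(-7)*6⁴ + m(-7) = (18*(-7))*6⁴ + (14 + 2*(-7)²) = -126*1296 + (14 + 2*49) = -163296 + (14 + 98) = -163296 + 112 = -163184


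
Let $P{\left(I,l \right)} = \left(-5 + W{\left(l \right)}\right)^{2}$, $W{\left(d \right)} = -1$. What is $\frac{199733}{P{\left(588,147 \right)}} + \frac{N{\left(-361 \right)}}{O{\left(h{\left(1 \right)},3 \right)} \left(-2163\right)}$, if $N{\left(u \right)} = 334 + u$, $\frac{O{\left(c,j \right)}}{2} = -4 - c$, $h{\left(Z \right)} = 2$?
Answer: $\frac{72003733}{12978} \approx 5548.1$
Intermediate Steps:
$O{\left(c,j \right)} = -8 - 2 c$ ($O{\left(c,j \right)} = 2 \left(-4 - c\right) = -8 - 2 c$)
$P{\left(I,l \right)} = 36$ ($P{\left(I,l \right)} = \left(-5 - 1\right)^{2} = \left(-6\right)^{2} = 36$)
$\frac{199733}{P{\left(588,147 \right)}} + \frac{N{\left(-361 \right)}}{O{\left(h{\left(1 \right)},3 \right)} \left(-2163\right)} = \frac{199733}{36} + \frac{334 - 361}{\left(-8 - 4\right) \left(-2163\right)} = 199733 \cdot \frac{1}{36} - \frac{27}{\left(-8 - 4\right) \left(-2163\right)} = \frac{199733}{36} - \frac{27}{\left(-12\right) \left(-2163\right)} = \frac{199733}{36} - \frac{27}{25956} = \frac{199733}{36} - \frac{3}{2884} = \frac{72003733}{12978}$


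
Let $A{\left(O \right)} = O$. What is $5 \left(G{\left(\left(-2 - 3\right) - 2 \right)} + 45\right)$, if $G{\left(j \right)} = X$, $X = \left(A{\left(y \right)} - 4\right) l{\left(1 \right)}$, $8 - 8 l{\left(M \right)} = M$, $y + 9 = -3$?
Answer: $155$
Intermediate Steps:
$y = -12$ ($y = -9 - 3 = -12$)
$l{\left(M \right)} = 1 - \frac{M}{8}$
$X = -14$ ($X = \left(-12 - 4\right) \left(1 - \frac{1}{8}\right) = - 16 \left(1 - \frac{1}{8}\right) = \left(-16\right) \frac{7}{8} = -14$)
$G{\left(j \right)} = -14$
$5 \left(G{\left(\left(-2 - 3\right) - 2 \right)} + 45\right) = 5 \left(-14 + 45\right) = 5 \cdot 31 = 155$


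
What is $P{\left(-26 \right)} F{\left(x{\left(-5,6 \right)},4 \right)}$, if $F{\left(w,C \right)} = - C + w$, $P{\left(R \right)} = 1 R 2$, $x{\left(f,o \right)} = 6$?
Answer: $-104$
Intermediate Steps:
$P{\left(R \right)} = 2 R$ ($P{\left(R \right)} = R 2 = 2 R$)
$F{\left(w,C \right)} = w - C$
$P{\left(-26 \right)} F{\left(x{\left(-5,6 \right)},4 \right)} = 2 \left(-26\right) \left(6 - 4\right) = - 52 \left(6 - 4\right) = \left(-52\right) 2 = -104$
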